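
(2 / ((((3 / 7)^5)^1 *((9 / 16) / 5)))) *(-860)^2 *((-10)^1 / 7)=-2841247360000 / 2187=-1299152885.23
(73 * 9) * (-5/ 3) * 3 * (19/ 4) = -62415/ 4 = -15603.75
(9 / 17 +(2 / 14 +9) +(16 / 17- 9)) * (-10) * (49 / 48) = -280 / 17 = -16.47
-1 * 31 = -31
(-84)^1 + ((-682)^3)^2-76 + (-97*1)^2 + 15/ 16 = 1610001314422973983/ 16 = 100625082151435873.94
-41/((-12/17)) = 697/12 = 58.08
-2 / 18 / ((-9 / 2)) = 2 / 81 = 0.02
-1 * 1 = -1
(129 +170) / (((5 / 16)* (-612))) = -1196 / 765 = -1.56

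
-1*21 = -21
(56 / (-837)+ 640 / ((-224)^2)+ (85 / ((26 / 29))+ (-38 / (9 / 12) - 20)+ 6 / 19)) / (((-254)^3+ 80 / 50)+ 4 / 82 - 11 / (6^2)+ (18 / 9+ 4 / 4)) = -405414791855 / 272247170068059186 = -0.00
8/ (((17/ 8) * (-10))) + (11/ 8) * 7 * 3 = 19379/ 680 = 28.50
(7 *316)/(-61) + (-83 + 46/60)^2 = 369260629/54900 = 6726.06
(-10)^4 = 10000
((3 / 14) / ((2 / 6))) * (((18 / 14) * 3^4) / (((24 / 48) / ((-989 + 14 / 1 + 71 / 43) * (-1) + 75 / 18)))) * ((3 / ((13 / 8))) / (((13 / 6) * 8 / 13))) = 4964032917 / 27391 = 181228.61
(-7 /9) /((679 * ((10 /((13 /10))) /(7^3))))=-4459 /87300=-0.05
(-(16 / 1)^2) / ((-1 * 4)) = 64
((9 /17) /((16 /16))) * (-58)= -522 /17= -30.71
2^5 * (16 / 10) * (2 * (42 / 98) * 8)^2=589824 / 245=2407.44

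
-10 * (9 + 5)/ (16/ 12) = -105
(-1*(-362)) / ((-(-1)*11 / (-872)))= -315664 / 11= -28696.73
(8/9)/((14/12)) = 16/21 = 0.76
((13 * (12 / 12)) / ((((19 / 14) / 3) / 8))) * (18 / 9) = 8736 / 19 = 459.79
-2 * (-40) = 80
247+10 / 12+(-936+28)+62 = -3589 / 6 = -598.17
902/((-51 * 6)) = -451/153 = -2.95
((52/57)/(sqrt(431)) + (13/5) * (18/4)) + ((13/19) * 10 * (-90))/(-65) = 52 * sqrt(431)/24567 + 4023/190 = 21.22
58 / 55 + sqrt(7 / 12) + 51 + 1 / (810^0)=sqrt(21) / 6 + 2918 / 55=53.82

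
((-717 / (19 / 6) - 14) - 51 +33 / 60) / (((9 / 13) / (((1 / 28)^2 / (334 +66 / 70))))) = -1436903 / 898075584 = -0.00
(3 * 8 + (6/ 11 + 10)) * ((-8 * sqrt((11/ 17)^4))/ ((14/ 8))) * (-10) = 1337600/ 2023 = 661.20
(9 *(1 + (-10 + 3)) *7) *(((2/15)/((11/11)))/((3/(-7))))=588/5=117.60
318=318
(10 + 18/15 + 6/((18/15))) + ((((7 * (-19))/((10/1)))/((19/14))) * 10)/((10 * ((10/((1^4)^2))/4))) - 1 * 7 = 132/25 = 5.28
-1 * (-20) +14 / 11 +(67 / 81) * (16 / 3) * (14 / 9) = 28.14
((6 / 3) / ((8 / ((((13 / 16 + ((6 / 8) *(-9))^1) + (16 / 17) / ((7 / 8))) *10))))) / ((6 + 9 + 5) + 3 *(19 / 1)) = -46285 / 293216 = -0.16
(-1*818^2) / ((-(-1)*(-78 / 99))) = 11040546 / 13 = 849272.77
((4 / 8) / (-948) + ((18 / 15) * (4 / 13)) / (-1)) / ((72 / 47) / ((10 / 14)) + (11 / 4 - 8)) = 0.12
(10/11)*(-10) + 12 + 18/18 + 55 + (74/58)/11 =18829/319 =59.03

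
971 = 971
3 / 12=1 / 4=0.25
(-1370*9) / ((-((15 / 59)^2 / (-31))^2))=2836151817.20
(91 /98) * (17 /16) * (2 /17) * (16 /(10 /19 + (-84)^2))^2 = 18772 /31457715583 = 0.00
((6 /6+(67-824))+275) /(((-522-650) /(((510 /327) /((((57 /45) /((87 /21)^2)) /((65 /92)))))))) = 33524677875 /5470935848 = 6.13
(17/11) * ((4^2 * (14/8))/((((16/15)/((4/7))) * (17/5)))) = 75/11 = 6.82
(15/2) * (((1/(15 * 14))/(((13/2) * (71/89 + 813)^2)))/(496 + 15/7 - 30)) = 7921/446953945307168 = 0.00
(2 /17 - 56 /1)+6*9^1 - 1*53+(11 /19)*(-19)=-65.88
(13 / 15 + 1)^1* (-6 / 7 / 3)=-8 / 15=-0.53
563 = 563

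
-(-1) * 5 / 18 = 5 / 18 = 0.28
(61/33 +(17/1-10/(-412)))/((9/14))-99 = -2130430/30591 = -69.64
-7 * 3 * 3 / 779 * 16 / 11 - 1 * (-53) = 453149 / 8569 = 52.88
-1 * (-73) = 73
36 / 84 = 3 / 7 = 0.43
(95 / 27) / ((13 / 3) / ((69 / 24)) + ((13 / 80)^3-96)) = -0.04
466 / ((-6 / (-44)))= 10252 / 3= 3417.33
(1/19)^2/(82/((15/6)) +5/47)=235/2791613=0.00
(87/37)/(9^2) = 29/999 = 0.03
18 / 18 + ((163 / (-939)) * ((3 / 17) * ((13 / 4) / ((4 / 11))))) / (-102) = 1.00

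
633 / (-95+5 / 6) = -3798 / 565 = -6.72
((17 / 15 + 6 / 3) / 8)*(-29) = -1363 / 120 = -11.36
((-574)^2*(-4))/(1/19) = -25040176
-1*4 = -4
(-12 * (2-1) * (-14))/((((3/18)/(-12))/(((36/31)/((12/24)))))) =-870912/31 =-28093.94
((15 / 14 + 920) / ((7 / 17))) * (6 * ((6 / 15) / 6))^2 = 357.90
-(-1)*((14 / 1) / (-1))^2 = 196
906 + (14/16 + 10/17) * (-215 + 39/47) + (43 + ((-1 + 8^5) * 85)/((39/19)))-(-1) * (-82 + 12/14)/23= 27242321765111/20067684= 1357521.96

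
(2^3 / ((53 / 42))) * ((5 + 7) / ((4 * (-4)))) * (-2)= 504 / 53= 9.51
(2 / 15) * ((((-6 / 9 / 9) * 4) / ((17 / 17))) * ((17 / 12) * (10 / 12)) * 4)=-0.19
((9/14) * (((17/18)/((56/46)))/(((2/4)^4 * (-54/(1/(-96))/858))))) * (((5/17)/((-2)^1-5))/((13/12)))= -1265/24696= -0.05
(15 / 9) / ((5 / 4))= 4 / 3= 1.33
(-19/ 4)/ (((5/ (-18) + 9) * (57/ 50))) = -75/ 157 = -0.48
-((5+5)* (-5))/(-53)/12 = -25/318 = -0.08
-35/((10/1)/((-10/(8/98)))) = 1715/4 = 428.75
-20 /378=-10 /189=-0.05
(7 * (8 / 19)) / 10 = 28 / 95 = 0.29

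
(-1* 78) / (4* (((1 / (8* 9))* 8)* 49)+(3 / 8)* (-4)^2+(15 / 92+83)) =-64584 / 91859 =-0.70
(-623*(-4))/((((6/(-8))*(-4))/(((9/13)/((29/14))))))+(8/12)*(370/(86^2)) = 580640953/2091219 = 277.66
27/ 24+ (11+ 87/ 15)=717/ 40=17.92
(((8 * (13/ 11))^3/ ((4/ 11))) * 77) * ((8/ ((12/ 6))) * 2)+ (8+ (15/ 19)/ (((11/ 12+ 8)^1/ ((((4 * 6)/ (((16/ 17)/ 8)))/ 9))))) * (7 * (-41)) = 31951653160/ 22363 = 1428773.11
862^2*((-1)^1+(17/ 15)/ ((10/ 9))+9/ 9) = 757904.88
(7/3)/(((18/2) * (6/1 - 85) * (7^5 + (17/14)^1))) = -98/501926895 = -0.00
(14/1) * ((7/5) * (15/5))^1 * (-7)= -2058/5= -411.60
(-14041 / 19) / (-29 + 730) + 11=6972 / 701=9.95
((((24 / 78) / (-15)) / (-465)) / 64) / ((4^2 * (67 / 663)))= 17 / 39878400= 0.00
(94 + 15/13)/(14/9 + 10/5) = 11133/416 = 26.76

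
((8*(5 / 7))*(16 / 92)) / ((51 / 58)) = 9280 / 8211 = 1.13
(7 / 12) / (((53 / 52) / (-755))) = -68705 / 159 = -432.11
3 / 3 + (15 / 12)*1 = 9 / 4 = 2.25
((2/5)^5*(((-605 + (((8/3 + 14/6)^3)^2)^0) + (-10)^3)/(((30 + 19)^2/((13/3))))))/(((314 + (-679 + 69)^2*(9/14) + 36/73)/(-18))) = 73065408/32798184146875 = 0.00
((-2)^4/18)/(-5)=-8/45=-0.18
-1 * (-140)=140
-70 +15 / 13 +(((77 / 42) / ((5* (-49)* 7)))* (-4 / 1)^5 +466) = 26636851 / 66885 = 398.25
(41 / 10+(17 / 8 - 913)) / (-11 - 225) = 36271 / 9440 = 3.84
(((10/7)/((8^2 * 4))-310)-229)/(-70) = 482939/62720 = 7.70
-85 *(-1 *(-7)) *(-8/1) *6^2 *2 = 342720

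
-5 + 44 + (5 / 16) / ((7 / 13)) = 4433 / 112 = 39.58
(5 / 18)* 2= 5 / 9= 0.56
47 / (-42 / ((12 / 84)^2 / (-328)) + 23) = 47 / 675047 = 0.00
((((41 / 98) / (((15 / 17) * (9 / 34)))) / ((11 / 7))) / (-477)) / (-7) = 11849 / 34708905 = 0.00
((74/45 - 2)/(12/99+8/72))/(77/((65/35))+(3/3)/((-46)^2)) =-0.04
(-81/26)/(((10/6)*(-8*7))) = 243/7280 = 0.03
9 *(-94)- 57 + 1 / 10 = -9029 / 10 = -902.90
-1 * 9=-9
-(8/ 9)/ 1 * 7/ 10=-28/ 45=-0.62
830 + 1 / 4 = 3321 / 4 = 830.25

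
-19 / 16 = -1.19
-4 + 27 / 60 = -71 / 20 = -3.55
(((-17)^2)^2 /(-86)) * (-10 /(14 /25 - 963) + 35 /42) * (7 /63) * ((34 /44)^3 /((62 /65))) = -3248784634209725 /73767593553984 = -44.04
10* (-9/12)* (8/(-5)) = 12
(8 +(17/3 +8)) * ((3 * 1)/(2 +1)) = 65/3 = 21.67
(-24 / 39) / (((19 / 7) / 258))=-14448 / 247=-58.49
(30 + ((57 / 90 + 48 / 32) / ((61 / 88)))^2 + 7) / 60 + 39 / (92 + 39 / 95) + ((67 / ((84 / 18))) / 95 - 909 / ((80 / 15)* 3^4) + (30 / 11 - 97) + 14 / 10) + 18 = -195178675787428177 / 2580731394318000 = -75.63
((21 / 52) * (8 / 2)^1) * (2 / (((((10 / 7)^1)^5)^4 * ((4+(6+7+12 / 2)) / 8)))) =1675637592249852021 / 1868750000000000000000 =0.00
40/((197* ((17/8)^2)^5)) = 42949672960/397150798388453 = 0.00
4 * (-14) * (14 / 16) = -49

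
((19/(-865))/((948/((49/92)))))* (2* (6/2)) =-931/12573640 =-0.00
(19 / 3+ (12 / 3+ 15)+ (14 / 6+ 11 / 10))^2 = 744769 / 900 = 827.52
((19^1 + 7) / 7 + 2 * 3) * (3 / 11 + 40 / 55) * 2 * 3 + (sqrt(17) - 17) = sqrt(17) + 289 / 7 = 45.41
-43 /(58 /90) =-1935 /29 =-66.72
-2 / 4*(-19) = 19 / 2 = 9.50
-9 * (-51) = 459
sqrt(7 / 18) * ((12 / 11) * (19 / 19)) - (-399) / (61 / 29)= 2 * sqrt(14) / 11 + 11571 / 61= 190.37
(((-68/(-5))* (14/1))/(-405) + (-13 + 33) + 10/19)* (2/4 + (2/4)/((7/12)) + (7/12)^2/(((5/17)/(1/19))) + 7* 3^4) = 21001441486841/1842183000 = 11400.30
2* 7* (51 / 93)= 238 / 31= 7.68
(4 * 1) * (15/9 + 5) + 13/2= 199/6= 33.17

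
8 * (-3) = -24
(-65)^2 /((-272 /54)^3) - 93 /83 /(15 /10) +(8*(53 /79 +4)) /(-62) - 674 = -362216323479849 /511309194752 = -708.41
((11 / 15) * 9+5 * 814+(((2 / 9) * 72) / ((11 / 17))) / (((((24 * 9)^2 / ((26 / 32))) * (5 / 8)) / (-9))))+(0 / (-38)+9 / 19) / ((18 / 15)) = 2760773557 / 677160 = 4076.99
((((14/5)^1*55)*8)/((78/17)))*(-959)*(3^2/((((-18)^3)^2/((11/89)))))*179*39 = -2471746739/42042888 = -58.79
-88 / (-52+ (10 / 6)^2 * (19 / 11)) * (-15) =-130680 / 4673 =-27.96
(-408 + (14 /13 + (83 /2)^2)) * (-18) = -615573 /26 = -23675.88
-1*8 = -8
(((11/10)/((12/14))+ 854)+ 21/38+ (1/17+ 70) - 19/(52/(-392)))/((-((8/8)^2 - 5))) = 269355493/1007760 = 267.28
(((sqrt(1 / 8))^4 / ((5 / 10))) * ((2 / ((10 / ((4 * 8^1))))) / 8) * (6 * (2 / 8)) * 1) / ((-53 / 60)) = -9 / 212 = -0.04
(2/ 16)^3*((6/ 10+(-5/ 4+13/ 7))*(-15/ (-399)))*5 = 845/ 1906688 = 0.00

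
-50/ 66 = -25/ 33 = -0.76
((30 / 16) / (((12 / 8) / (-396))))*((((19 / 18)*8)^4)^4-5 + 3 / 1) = -68136554094671694151676720129170 / 205891132094649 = -330934865438250347.14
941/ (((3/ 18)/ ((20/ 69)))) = 37640/ 23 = 1636.52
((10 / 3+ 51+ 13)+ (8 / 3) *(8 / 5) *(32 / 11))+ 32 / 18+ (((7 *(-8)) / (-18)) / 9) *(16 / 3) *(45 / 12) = 393986 / 4455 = 88.44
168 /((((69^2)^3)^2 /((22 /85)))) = 1232 /329979347812023823355895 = 0.00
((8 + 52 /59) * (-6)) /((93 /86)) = -49.28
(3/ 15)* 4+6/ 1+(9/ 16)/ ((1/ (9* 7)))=3379/ 80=42.24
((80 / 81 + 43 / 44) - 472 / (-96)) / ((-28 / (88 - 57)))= -380153 / 49896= -7.62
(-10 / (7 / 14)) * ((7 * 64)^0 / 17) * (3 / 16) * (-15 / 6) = 75 / 136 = 0.55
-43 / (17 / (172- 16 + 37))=-8299 / 17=-488.18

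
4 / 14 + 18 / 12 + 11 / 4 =127 / 28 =4.54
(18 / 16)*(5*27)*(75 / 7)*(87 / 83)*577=4574383875 / 4648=984161.76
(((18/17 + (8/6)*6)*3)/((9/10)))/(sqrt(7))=220*sqrt(7)/51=11.41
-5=-5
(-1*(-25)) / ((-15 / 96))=-160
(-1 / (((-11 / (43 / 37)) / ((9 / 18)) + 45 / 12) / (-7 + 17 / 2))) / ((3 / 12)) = 1032 / 2611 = 0.40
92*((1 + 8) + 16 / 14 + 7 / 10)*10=69828 / 7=9975.43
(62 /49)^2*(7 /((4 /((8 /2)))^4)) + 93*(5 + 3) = 259036 /343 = 755.21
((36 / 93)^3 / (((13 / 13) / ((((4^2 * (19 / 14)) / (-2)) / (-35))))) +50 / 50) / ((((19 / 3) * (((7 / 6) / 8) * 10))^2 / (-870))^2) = 6045392258264383488 / 57094955448279875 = 105.88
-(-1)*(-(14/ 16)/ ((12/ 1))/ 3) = -7/ 288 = -0.02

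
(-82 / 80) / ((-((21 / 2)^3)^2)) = 328 / 428830605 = 0.00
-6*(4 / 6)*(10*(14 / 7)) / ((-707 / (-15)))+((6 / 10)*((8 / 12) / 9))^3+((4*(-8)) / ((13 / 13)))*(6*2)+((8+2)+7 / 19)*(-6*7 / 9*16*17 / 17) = -1419779394536 / 1224082125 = -1159.87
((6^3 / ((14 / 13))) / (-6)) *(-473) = 110682 / 7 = 15811.71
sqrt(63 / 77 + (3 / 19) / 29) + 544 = 544.91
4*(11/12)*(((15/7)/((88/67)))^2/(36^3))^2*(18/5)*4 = 2518890125/14657128910290944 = 0.00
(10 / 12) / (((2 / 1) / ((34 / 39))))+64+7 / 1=16699 / 234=71.36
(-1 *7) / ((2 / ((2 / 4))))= -1.75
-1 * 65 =-65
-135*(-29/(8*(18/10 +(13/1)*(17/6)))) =58725/4636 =12.67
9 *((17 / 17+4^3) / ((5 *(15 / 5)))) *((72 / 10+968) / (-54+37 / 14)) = -2662296 / 3595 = -740.56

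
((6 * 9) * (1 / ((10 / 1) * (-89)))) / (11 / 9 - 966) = 243 / 3863935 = 0.00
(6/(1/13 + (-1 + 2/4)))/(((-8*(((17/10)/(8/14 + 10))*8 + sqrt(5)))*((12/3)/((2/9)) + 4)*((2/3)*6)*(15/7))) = -400673/110817608 + 622895*sqrt(5)/221635216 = 0.00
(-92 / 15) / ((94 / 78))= -1196 / 235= -5.09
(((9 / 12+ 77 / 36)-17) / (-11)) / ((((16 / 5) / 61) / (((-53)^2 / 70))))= 21761323 / 22176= 981.30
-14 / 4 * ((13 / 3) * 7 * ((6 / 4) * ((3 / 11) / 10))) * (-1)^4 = -1911 / 440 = -4.34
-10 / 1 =-10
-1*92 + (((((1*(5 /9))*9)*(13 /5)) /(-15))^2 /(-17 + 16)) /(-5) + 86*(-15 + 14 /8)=-2770537 /2250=-1231.35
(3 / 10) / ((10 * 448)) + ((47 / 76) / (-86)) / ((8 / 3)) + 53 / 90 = 193122239 / 329414400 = 0.59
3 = 3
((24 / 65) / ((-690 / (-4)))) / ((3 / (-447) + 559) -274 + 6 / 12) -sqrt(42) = 4768 / 635950575 -sqrt(42) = -6.48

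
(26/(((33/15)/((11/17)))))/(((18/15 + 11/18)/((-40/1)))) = -468000/2771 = -168.89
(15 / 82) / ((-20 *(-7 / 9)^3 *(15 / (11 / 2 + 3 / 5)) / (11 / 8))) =489159 / 45001600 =0.01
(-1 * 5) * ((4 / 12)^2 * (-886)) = 4430 / 9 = 492.22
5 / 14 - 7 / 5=-73 / 70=-1.04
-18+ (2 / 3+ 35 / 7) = -37 / 3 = -12.33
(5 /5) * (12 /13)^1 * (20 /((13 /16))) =3840 /169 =22.72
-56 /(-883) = 56 /883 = 0.06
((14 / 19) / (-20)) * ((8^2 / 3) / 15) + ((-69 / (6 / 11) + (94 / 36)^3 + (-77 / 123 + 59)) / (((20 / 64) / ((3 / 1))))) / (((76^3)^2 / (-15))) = -419152470132187 / 7999455785011200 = -0.05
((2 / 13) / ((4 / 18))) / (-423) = -1 / 611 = -0.00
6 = 6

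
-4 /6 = -2 /3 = -0.67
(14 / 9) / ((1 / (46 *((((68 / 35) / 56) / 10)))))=391 / 1575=0.25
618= 618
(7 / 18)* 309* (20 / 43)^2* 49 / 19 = 7065800 / 105393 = 67.04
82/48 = 41/24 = 1.71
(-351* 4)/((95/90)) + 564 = -14556/19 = -766.11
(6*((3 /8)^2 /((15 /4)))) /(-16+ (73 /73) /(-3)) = -27 /1960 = -0.01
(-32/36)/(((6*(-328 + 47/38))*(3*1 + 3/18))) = 16/111753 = 0.00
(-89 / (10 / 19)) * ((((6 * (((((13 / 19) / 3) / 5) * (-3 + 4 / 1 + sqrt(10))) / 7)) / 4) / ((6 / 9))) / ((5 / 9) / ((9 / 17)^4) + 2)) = -204959079 * sqrt(10) / 749984200 - 204959079 / 749984200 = -1.14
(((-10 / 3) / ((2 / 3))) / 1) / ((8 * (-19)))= 5 / 152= 0.03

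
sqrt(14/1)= sqrt(14)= 3.74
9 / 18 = 0.50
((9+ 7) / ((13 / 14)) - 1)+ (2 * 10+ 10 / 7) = 3427 / 91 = 37.66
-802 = -802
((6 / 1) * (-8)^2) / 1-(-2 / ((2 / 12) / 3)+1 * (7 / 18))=7553 / 18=419.61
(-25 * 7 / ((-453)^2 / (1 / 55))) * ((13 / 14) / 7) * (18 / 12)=-65 / 21068124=-0.00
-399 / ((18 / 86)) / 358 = -5719 / 1074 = -5.32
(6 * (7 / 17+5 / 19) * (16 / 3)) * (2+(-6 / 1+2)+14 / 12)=-17440 / 969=-18.00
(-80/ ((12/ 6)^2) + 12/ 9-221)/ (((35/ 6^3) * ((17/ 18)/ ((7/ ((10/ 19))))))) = -8852328/ 425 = -20829.01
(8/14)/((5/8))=32/35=0.91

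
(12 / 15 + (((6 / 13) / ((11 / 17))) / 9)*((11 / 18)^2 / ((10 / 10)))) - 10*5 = -1553293 / 31590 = -49.17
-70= -70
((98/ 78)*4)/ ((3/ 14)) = 2744/ 117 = 23.45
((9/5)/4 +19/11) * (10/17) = 479/374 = 1.28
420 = 420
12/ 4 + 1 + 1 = 5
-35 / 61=-0.57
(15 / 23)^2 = 225 / 529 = 0.43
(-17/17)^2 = 1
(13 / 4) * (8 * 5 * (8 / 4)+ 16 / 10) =1326 / 5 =265.20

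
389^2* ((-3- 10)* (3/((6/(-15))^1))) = 29507595/2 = 14753797.50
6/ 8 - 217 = -865/ 4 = -216.25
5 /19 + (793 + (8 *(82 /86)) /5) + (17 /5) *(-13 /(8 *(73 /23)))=1891926997 /2385640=793.05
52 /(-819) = -4 /63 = -0.06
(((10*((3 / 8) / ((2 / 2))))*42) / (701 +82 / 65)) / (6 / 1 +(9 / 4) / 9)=234 / 6521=0.04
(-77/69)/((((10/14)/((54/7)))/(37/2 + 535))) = -767151/115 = -6670.88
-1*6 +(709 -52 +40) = 691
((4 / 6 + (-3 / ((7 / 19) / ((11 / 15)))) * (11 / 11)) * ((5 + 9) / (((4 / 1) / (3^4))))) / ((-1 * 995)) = 15039 / 9950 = 1.51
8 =8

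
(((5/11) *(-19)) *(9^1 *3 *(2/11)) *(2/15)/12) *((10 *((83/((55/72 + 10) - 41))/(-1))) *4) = -13625280/263417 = -51.73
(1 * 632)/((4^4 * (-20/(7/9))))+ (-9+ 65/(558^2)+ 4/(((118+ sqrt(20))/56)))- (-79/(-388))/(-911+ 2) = -3051435589972201/424132219336320- 28 * sqrt(5)/869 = -7.27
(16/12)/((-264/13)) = -13/198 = -0.07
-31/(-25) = 31/25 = 1.24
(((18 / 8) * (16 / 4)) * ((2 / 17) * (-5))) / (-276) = 0.02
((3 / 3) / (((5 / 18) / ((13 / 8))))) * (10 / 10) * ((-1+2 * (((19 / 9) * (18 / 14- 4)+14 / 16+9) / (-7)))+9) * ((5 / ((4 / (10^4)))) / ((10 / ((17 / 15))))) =66427075 / 1176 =56485.61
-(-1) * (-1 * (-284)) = 284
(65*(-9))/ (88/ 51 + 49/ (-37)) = -1103895/ 757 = -1458.25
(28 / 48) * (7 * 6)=49 / 2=24.50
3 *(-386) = -1158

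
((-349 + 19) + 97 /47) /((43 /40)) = -616520 /2021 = -305.06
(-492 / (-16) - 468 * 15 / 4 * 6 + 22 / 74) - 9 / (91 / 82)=-141509119 / 13468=-10507.06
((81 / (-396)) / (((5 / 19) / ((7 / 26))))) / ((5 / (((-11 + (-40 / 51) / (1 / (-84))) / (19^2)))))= -58779 / 9237800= -0.01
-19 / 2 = -9.50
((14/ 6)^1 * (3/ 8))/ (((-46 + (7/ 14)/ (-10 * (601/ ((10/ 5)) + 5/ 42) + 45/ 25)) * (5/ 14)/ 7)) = -108203123/ 290225170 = -0.37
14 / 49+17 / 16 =151 / 112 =1.35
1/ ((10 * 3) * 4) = 1/ 120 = 0.01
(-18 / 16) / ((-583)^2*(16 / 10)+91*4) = -45 / 21767456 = -0.00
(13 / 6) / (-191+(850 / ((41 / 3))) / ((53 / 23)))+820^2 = 1437831890951 / 2138358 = 672399.99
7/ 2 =3.50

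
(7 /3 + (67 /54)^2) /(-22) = -11293 /64152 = -0.18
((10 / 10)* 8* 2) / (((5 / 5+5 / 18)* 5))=288 / 115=2.50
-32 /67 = -0.48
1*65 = 65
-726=-726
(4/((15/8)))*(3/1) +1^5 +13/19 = 768/95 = 8.08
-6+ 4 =-2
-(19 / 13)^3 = -3.12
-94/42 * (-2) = 94/21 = 4.48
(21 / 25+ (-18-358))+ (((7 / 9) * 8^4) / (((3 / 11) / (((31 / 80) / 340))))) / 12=-12876691 / 34425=-374.05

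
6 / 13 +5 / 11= 131 / 143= 0.92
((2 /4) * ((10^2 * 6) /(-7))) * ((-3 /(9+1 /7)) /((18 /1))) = 25 /32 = 0.78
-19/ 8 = -2.38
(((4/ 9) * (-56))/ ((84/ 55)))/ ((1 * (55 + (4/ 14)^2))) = -21560/ 72873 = -0.30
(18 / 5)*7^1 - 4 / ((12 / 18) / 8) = -114 / 5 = -22.80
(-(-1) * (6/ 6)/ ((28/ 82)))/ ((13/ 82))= 1681/ 91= 18.47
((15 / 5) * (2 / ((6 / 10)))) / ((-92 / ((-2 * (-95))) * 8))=-475 / 184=-2.58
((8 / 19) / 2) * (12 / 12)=0.21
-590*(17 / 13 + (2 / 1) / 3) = -45430 / 39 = -1164.87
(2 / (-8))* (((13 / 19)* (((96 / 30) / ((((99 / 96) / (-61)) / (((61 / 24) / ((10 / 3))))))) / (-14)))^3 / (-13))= 8915909905417216 / 1321042435453125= 6.75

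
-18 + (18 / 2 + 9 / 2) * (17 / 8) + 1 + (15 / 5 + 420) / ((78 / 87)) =100567 / 208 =483.50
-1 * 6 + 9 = 3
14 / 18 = 7 / 9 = 0.78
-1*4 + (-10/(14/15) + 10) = -33/7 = -4.71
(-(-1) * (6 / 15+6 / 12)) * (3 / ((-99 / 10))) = -3 / 11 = -0.27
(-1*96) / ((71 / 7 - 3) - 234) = 168 / 397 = 0.42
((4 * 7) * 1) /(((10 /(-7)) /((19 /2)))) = -931 /5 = -186.20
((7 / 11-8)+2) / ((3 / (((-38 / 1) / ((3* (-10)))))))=-1121 / 495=-2.26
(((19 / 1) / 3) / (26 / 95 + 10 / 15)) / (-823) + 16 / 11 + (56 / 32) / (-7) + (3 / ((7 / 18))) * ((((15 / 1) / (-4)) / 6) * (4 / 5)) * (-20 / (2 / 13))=4268147183 / 8491714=502.62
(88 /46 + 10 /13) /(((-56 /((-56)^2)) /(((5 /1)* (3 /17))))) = -673680 /5083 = -132.54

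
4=4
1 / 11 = 0.09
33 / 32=1.03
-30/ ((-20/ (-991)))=-2973/ 2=-1486.50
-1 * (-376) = 376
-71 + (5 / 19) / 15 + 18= -3020 / 57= -52.98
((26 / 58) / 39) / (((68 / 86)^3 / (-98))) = -3895843 / 1709724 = -2.28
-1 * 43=-43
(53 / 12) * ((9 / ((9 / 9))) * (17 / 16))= 2703 / 64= 42.23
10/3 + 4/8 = 23/6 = 3.83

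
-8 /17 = -0.47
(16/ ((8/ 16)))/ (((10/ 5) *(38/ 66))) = 528/ 19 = 27.79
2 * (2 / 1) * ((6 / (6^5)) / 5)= 1 / 1620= 0.00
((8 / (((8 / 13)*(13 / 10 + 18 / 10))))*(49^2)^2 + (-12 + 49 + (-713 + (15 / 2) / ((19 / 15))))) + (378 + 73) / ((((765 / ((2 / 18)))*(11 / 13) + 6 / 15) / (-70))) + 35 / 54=145589269135789982 / 6022482003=24174297.09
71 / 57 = 1.25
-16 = -16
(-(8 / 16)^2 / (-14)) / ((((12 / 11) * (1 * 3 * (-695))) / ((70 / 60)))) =-11 / 1200960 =-0.00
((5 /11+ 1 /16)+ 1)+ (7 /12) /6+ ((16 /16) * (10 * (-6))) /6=-13283 /1584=-8.39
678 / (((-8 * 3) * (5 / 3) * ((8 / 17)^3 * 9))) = -555169 / 30720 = -18.07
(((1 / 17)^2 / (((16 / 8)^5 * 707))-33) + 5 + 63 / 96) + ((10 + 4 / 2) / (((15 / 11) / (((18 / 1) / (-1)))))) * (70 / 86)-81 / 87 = -40054389030 / 254790781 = -157.21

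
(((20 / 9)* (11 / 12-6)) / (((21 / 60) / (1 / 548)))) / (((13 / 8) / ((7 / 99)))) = -12200 / 4760613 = -0.00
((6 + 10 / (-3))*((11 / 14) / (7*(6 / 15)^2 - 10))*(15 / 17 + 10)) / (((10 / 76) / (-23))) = 480700 / 1071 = 448.83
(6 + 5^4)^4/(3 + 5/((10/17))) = 317064363842/23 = 13785407123.57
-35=-35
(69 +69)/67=2.06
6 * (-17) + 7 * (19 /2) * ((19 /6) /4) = -2369 /48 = -49.35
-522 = -522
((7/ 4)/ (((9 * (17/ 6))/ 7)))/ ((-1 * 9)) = -49/ 918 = -0.05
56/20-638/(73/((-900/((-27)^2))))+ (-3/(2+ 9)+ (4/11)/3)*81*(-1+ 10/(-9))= 12845627/325215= 39.50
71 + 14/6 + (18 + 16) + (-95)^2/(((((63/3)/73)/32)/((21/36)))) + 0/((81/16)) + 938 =5280008/9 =586667.56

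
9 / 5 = 1.80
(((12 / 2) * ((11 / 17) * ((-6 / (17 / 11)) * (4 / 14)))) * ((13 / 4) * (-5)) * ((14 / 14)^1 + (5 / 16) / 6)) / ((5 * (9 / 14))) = 158873 / 6936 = 22.91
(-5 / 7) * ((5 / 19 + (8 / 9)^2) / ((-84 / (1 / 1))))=8105 / 904932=0.01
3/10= 0.30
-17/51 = -1/3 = -0.33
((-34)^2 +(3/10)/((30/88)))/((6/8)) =115688/75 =1542.51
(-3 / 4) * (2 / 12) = -1 / 8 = -0.12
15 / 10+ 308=619 / 2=309.50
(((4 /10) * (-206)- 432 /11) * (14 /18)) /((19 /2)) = -93688 /9405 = -9.96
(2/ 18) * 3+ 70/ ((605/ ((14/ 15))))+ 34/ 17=1477/ 605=2.44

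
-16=-16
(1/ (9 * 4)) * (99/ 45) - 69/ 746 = -0.03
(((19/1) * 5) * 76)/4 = 1805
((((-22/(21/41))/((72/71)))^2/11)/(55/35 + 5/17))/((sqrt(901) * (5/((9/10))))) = 93213131 * sqrt(901)/5337057600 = 0.52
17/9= 1.89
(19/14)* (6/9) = 19/21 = 0.90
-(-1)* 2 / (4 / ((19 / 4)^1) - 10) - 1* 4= -367 / 87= -4.22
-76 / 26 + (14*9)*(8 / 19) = 12382 / 247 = 50.13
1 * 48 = 48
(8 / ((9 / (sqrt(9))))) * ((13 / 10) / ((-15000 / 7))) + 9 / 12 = 84193 / 112500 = 0.75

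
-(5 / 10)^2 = -1 / 4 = -0.25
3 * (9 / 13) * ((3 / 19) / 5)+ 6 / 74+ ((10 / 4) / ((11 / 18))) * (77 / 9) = 35.15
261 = 261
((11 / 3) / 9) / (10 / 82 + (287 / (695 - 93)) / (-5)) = 193930 / 12663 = 15.31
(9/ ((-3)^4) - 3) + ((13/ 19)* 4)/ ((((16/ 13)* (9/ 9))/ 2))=1.56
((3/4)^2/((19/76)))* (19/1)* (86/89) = 7353/178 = 41.31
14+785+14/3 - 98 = 2117/3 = 705.67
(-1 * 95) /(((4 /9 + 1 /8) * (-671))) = 6840 /27511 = 0.25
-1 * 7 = -7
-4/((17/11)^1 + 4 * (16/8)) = -0.42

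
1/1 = 1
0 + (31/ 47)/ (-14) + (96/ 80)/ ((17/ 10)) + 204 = 2289313/ 11186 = 204.66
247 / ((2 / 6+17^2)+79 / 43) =31863 / 37561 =0.85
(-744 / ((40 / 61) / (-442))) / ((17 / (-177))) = -26107146 / 5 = -5221429.20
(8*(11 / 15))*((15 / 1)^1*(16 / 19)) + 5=1503 / 19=79.11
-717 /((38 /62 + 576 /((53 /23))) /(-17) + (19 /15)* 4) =300397905 /4052669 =74.12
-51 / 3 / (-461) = 17 / 461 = 0.04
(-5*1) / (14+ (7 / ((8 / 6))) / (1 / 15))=-20 / 371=-0.05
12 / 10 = 6 / 5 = 1.20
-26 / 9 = -2.89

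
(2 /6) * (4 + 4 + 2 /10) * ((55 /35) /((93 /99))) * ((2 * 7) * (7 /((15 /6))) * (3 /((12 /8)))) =277816 /775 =358.47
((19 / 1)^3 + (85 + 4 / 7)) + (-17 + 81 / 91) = 90070 / 13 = 6928.46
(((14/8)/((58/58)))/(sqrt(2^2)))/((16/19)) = 133/128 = 1.04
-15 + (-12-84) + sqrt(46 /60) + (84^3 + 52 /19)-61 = sqrt(690) /30 + 11258160 /19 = 592535.61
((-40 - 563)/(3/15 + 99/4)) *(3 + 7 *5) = -458280/499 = -918.40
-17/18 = -0.94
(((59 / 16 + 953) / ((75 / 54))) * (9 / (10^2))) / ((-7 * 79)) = -1239867 / 11060000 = -0.11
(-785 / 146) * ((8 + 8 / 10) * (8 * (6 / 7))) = -165792 / 511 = -324.45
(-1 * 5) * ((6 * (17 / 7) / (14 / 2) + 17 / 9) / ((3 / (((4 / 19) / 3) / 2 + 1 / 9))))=-0.97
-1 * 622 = -622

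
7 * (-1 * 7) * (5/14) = -35/2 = -17.50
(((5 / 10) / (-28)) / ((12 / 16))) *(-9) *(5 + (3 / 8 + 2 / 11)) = 1467 / 1232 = 1.19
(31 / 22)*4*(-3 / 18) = -31 / 33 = -0.94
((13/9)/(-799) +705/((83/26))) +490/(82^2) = 443291284247/2006619786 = 220.91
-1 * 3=-3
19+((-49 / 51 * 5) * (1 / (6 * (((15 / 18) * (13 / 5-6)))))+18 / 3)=21920 / 867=25.28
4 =4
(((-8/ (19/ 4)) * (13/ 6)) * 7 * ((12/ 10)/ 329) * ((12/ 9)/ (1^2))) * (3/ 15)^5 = -1664/ 41859375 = -0.00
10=10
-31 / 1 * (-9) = 279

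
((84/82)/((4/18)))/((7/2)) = 54/41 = 1.32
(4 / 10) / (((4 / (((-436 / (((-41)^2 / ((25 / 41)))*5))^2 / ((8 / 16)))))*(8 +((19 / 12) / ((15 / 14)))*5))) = 17108640 / 1315778874757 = 0.00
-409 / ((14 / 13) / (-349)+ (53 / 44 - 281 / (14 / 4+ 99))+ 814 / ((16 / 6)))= -1.35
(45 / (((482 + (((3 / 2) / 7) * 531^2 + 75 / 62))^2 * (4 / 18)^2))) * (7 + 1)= 343278810 / 174663792577849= 0.00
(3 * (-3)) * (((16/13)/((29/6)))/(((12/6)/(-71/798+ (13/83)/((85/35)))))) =1984536/70748951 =0.03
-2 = -2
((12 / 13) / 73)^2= 0.00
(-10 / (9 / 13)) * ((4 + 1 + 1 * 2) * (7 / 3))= -6370 / 27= -235.93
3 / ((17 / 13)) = 39 / 17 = 2.29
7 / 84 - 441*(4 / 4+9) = -52919 / 12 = -4409.92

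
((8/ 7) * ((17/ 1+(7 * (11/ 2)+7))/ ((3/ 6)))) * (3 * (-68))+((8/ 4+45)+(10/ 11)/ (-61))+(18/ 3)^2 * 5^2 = -132436011/ 4697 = -28195.87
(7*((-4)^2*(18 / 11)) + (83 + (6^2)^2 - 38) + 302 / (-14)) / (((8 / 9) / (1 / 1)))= 1690.54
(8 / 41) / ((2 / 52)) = 208 / 41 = 5.07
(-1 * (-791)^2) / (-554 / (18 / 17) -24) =5631129 / 4925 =1143.38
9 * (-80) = -720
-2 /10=-1 /5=-0.20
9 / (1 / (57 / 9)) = 57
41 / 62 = 0.66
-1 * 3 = -3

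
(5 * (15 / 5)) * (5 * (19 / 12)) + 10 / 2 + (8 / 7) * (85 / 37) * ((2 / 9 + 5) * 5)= 1793045 / 9324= 192.30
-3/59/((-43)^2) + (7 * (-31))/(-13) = 23672708/1418183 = 16.69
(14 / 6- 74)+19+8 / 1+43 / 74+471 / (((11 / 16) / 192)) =321106807 / 2442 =131493.37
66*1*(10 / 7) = 94.29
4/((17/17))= 4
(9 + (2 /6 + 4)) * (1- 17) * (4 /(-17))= 2560 /51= 50.20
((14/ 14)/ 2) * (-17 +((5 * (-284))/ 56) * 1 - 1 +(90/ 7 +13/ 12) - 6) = -425/ 24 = -17.71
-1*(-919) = 919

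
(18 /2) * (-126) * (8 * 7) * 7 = -444528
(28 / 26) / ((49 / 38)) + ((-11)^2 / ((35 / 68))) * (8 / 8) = 107344 / 455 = 235.92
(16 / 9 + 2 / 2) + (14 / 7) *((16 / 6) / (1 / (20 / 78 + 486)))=303749 / 117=2596.15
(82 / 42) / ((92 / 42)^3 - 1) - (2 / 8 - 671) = 236377549 / 352300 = 670.96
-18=-18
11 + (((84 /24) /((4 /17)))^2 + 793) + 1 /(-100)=1640409 /1600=1025.26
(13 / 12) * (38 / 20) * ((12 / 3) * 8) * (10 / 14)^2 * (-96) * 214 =-33829120 / 49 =-690390.20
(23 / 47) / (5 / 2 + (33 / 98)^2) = 220892 / 1179653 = 0.19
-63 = -63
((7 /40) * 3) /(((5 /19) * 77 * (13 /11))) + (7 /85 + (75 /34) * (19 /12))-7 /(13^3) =197386 /54925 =3.59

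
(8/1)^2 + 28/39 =2524/39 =64.72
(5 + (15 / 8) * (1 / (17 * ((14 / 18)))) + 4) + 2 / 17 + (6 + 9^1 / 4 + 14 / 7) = 18573 / 952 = 19.51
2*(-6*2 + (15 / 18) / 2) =-139 / 6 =-23.17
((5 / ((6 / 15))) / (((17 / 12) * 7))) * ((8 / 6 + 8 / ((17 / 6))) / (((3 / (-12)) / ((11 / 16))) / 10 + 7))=583000 / 774809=0.75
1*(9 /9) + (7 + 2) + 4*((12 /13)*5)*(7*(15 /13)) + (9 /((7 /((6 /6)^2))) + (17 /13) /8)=1519555 /9464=160.56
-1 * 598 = -598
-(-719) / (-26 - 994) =-719 / 1020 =-0.70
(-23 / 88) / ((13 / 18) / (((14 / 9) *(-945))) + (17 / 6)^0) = -152145 / 581834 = -0.26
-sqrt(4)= -2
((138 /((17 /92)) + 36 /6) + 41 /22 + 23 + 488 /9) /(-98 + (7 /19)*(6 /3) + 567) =53203933 /30041550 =1.77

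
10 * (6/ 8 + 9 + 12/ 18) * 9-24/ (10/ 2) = 9327/ 10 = 932.70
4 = 4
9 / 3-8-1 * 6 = -11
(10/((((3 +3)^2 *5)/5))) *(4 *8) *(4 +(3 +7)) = 1120/9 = 124.44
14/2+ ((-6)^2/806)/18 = 2822/403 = 7.00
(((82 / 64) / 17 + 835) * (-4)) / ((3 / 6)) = -454281 / 68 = -6680.60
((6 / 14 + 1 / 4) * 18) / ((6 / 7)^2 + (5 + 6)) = 1.04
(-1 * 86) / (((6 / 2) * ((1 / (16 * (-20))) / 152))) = 4183040 / 3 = 1394346.67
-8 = -8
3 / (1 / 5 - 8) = -5 / 13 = -0.38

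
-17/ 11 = -1.55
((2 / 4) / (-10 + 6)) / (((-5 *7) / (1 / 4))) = 1 / 1120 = 0.00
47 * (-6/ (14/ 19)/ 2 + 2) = -97.36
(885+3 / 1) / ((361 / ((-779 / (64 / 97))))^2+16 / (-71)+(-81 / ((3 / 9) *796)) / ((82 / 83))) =-1587543228464064 / 788164003927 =-2014.23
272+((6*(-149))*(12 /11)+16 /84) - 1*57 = -175579 /231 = -760.08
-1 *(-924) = 924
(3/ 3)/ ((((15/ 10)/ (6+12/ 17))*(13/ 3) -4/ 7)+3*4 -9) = 0.29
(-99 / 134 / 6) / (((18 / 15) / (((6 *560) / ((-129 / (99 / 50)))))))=5.29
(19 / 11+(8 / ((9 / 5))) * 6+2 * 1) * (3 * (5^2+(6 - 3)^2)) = 34102 / 11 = 3100.18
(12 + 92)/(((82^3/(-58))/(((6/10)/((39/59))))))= -3422/344605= -0.01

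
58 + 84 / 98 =412 / 7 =58.86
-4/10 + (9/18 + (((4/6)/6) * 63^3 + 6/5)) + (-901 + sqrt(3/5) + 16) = sqrt(15)/5 + 268993/10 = 26900.07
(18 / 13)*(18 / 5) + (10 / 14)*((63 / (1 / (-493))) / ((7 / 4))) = -5765832 / 455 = -12672.16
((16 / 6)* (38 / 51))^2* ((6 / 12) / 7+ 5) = 3280768 / 163863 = 20.02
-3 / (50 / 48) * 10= -144 / 5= -28.80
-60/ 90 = -2/ 3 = -0.67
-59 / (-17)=59 / 17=3.47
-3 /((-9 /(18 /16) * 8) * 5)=3 /320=0.01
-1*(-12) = 12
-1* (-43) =43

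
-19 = -19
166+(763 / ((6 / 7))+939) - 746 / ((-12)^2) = 143279 / 72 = 1989.99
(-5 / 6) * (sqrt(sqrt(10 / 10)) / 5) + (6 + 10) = 95 / 6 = 15.83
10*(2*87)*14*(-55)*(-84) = 112543200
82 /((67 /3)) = 246 /67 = 3.67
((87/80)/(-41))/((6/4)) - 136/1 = -223069/1640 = -136.02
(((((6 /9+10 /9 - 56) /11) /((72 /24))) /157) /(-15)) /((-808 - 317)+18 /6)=-244 /392383035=-0.00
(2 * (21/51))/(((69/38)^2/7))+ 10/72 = 203671/107916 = 1.89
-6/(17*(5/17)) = -6/5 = -1.20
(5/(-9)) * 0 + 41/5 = 8.20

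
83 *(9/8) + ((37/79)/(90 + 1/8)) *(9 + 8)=42588629/455672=93.46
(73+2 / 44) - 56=375 / 22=17.05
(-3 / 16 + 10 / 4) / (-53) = -37 / 848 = -0.04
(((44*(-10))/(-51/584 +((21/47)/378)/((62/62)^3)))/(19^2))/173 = 0.08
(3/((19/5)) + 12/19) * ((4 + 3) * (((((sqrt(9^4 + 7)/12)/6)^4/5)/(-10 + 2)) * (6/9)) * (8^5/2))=-301970368/69255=-4360.27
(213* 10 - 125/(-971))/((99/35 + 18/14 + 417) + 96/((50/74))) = 361962125/95700789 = 3.78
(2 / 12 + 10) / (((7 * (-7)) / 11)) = -671 / 294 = -2.28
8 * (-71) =-568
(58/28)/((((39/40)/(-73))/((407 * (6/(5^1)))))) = -6892952/91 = -75746.73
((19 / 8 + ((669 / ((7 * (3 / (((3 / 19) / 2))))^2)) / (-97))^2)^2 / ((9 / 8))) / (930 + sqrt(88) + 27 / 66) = 939367040264645830924454477440397 / 174297197061109228675385132342949552-1514441952647091329352044445529 * sqrt(22) / 130722897795831921506538849257212164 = 0.01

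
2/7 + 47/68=465/476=0.98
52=52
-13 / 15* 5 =-13 / 3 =-4.33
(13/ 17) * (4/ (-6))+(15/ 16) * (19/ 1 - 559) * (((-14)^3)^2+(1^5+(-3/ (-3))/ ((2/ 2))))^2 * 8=-11710133822020858226/ 51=-229610467098448200.51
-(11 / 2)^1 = -11 / 2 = -5.50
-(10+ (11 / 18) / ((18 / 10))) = -1675 / 162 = -10.34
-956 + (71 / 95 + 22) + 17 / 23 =-2037542 / 2185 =-932.51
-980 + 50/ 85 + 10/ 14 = -116465/ 119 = -978.70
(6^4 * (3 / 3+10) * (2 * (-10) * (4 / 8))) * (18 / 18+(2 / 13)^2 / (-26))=-312919200 / 2197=-142430.22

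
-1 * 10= -10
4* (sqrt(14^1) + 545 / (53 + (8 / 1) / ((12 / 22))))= 4* sqrt(14) + 6540 / 203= 47.18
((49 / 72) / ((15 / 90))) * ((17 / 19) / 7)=119 / 228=0.52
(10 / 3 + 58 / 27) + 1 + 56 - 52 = 283 / 27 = 10.48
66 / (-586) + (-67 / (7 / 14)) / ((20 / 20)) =-39295 / 293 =-134.11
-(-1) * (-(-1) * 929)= 929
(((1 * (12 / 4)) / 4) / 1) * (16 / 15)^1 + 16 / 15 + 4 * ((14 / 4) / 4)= 5.37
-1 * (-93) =93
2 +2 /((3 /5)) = 16 /3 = 5.33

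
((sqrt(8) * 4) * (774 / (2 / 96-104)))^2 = 176674701312 / 24910081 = 7092.50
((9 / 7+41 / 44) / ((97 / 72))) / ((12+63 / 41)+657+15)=56006 / 23325687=0.00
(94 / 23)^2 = 8836 / 529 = 16.70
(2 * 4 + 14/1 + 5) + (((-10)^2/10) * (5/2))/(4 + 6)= 59/2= 29.50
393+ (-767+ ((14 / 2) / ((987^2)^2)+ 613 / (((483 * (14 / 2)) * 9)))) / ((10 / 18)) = -1710767678969242 / 1732311153405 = -987.56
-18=-18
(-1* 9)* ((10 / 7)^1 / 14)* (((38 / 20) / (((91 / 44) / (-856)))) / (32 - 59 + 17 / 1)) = -1610136 / 22295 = -72.22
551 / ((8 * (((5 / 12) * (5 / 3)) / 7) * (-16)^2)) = 34713 / 12800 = 2.71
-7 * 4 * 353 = -9884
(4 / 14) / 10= 1 / 35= 0.03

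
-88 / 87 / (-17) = 88 / 1479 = 0.06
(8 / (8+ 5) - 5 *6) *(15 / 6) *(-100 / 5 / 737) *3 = 57300 / 9581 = 5.98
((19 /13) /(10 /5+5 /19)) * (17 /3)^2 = 104329 /5031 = 20.74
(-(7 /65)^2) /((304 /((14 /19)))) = -343 /12201800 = -0.00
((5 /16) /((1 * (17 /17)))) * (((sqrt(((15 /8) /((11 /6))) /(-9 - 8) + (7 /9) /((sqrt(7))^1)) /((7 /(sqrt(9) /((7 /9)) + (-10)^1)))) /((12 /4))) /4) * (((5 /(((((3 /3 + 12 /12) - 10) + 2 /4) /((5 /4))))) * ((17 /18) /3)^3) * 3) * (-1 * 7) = -310675 * sqrt(-75735 + 139876 * sqrt(7)) /27935373312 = -0.01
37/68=0.54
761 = 761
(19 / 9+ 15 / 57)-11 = -1475 / 171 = -8.63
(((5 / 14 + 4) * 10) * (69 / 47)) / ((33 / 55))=35075 / 329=106.61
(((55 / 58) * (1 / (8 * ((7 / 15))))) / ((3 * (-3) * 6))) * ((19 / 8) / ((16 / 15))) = -26125 / 2494464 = -0.01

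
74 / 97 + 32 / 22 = 2366 / 1067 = 2.22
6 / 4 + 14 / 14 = 5 / 2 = 2.50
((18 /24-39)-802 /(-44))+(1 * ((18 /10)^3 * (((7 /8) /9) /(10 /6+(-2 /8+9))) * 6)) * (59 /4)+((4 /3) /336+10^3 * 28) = 1212091583861 /43312500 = 27984.80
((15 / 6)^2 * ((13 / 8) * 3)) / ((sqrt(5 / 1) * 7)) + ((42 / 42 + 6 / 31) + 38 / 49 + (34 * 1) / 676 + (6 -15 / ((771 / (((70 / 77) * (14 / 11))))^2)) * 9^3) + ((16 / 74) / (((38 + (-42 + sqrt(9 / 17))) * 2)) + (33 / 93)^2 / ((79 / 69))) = -12 * sqrt(17) / 9731 + 195 * sqrt(5) / 224 + 51777687412272545000295297 / 11831987961578096273962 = 4378.02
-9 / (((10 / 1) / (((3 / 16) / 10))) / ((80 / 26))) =-27 / 520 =-0.05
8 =8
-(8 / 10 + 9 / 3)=-3.80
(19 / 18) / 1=19 / 18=1.06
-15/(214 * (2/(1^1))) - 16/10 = -3499/2140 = -1.64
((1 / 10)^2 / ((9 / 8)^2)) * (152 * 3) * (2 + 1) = 2432 / 225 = 10.81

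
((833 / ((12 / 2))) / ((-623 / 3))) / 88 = -119 / 15664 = -0.01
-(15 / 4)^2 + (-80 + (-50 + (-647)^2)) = 418464.94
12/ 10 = 6/ 5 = 1.20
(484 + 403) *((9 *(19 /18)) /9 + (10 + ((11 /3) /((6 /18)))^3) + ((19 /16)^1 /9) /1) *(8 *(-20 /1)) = -190483250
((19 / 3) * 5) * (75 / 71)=2375 / 71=33.45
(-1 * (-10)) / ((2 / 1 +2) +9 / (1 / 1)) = 10 / 13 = 0.77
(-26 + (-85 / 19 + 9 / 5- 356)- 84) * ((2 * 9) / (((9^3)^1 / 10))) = -115.72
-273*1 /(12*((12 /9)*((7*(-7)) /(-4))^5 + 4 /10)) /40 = -2184 /1412377781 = -0.00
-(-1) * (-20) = -20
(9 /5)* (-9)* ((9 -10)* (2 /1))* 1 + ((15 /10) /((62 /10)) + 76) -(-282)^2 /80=-548953 /620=-885.41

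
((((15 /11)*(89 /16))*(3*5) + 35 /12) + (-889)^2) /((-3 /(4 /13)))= -32103931 /396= -81070.53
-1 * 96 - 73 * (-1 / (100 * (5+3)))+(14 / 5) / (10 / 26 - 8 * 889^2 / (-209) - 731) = -3077068150737 / 32083320800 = -95.91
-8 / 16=-1 / 2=-0.50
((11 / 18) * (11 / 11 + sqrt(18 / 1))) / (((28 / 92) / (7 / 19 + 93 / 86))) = 599357 / 205884 + 599357 * sqrt(2) / 68628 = 15.26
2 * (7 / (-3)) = -14 / 3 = -4.67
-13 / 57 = -0.23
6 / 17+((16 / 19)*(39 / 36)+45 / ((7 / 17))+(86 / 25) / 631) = 11829735263 / 107001825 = 110.56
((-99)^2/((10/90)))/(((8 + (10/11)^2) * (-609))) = -1185921/72268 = -16.41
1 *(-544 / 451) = -544 / 451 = -1.21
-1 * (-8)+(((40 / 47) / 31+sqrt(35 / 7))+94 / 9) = sqrt(5)+242222 / 13113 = 20.71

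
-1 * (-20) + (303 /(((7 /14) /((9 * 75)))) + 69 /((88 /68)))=9000713 /22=409123.32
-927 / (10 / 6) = -2781 / 5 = -556.20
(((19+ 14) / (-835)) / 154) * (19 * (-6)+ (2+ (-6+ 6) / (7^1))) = 24 / 835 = 0.03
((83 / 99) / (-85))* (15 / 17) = -83 / 9537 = -0.01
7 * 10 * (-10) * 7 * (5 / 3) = -24500 / 3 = -8166.67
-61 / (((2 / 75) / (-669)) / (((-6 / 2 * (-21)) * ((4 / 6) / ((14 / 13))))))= 119366325 / 2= 59683162.50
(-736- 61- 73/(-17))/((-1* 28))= 3369/119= 28.31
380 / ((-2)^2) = 95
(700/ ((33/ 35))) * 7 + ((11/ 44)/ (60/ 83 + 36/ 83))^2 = 5197.02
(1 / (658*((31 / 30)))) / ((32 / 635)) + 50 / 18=8244925 / 2937312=2.81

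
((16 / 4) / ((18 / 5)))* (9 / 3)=10 / 3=3.33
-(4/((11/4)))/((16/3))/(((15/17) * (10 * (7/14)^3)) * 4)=-17/275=-0.06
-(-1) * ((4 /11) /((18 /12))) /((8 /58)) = 1.76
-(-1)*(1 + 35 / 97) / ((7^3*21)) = 44 / 232897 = 0.00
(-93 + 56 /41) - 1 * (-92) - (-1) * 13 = 548 /41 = 13.37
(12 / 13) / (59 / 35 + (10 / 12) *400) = 0.00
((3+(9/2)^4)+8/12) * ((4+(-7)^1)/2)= -19859/32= -620.59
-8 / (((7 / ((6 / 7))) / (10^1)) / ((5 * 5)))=-12000 / 49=-244.90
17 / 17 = 1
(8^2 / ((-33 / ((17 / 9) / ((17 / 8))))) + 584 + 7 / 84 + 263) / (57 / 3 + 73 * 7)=1004287 / 629640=1.60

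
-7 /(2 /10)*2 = -70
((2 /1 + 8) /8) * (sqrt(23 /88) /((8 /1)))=5 * sqrt(506) /1408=0.08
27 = 27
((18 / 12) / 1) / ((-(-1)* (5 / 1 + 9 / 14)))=21 / 79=0.27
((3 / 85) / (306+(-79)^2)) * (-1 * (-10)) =6 / 111299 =0.00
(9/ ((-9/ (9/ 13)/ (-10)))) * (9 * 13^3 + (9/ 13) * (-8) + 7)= 23136120/ 169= 136900.12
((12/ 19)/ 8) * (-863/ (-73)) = 2589/ 2774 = 0.93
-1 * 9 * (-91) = 819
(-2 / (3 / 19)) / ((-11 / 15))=190 / 11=17.27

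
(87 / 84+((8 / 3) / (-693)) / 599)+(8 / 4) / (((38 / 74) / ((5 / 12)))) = 251613535 / 94644396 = 2.66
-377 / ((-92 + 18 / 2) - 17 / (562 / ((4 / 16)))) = 847496 / 186601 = 4.54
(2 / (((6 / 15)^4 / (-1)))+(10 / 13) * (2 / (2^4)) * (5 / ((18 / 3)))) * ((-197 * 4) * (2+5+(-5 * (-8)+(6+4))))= 45571025 / 13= 3505463.46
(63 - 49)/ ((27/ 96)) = 49.78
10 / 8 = 5 / 4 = 1.25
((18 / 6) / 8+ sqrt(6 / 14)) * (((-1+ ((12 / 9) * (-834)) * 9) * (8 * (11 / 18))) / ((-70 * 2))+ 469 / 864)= 10585919 / 80640+ 10585919 * sqrt(21) / 211680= 360.44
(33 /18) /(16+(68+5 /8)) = 44 /2031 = 0.02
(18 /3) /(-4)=-3 /2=-1.50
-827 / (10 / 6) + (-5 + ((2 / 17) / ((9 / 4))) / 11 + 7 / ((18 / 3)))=-8415481 / 16830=-500.03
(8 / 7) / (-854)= -4 / 2989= -0.00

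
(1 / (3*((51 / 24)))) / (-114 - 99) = -8 / 10863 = -0.00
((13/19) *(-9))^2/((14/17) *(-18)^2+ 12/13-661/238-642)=-42353766/421118413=-0.10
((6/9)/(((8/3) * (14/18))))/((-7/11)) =-99/196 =-0.51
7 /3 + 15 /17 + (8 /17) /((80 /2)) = 3.23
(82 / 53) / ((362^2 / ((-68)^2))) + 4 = 7040124 / 1736333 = 4.05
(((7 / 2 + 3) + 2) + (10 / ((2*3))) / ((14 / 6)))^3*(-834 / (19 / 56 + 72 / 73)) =-130694719698 / 265531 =-492201.36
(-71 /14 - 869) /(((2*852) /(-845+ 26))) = 420.11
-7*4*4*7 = -784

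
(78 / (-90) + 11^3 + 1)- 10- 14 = 19607 / 15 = 1307.13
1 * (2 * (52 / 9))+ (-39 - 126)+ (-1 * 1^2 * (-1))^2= -1372 / 9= -152.44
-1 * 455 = -455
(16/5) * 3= 48/5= 9.60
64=64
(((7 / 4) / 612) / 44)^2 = 49 / 11601874944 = 0.00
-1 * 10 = -10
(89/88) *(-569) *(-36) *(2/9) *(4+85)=4507049/11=409731.73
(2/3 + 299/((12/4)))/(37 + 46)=301/249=1.21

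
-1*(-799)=799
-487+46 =-441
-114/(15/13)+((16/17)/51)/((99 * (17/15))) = -240274778/2431935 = -98.80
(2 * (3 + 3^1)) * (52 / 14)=312 / 7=44.57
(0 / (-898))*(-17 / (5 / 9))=0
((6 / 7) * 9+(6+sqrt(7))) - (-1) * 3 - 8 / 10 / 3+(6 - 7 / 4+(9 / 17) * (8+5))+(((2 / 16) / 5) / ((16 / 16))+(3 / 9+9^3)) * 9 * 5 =sqrt(7)+469079507 / 14280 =32851.35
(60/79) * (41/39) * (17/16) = 3485/4108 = 0.85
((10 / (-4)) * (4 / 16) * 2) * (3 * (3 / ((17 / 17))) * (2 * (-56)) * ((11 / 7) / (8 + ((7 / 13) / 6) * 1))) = 154440 / 631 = 244.75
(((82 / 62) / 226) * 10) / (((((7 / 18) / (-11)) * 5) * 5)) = -8118 / 122605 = -0.07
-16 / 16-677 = -678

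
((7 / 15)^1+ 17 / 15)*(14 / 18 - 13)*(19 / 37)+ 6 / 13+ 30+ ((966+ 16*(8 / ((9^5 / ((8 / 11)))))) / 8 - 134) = 8960059409 / 1249713036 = 7.17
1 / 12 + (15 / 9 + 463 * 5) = 9267 / 4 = 2316.75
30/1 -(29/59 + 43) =-796/59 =-13.49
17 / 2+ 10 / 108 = 8.59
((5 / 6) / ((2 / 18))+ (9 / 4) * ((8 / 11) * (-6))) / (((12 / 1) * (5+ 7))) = -17 / 1056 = -0.02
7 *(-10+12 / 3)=-42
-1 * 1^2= -1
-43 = -43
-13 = -13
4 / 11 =0.36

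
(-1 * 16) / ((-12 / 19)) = 76 / 3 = 25.33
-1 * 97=-97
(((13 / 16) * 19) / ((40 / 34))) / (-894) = -0.01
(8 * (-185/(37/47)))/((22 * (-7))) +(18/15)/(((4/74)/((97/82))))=1214459/31570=38.47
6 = 6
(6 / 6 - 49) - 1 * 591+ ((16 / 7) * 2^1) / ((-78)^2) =-6803425 / 10647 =-639.00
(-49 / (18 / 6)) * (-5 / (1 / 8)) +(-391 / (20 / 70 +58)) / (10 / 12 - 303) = 2030629 / 3108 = 653.36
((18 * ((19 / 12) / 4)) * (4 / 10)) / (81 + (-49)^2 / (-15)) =-0.04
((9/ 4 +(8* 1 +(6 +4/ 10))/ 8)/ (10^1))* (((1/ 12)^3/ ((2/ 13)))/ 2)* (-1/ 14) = -39/ 716800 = -0.00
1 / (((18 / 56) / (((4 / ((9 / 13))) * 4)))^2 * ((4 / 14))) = 18094.26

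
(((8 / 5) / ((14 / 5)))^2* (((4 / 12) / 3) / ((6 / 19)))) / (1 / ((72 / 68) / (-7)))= -304 / 17493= -0.02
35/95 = 7/19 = 0.37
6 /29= 0.21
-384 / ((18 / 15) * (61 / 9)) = -2880 / 61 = -47.21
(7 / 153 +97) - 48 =7504 / 153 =49.05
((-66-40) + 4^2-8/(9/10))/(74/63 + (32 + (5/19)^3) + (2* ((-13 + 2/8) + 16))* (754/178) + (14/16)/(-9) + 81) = -30424877840/43574708913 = -0.70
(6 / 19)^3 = 216 / 6859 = 0.03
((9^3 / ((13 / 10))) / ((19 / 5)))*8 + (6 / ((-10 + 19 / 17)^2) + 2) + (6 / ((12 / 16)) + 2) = 6716782062 / 5631847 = 1192.64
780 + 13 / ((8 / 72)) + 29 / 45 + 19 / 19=40439 / 45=898.64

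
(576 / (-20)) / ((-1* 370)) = 72 / 925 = 0.08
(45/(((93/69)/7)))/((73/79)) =572355/2263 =252.92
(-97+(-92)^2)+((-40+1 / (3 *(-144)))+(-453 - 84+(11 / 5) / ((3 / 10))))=3368447 / 432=7797.33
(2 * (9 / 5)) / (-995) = -18 / 4975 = -0.00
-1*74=-74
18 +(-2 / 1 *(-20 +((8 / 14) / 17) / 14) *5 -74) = 119932 / 833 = 143.98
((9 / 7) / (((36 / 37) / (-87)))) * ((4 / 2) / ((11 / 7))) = -3219 / 22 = -146.32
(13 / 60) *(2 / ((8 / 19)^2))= 4693 / 1920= 2.44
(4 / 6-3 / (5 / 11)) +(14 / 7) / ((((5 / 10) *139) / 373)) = 10009 / 2085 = 4.80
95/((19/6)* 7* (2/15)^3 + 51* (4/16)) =3847500/518503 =7.42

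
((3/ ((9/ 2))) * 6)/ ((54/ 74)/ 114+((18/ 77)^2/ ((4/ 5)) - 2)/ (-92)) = 1533856016/ 10506065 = 146.00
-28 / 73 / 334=-14 / 12191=-0.00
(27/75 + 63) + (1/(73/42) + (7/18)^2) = 37894393/591300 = 64.09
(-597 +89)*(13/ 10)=-3302/ 5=-660.40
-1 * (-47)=47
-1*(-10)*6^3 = 2160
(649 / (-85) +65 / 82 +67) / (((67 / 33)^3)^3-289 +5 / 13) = 252982550278713931533 / 1251456931999675385350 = 0.20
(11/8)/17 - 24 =-3253/136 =-23.92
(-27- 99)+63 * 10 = 504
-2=-2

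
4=4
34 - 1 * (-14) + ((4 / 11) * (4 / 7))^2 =284848 / 5929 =48.04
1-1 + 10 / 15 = 2 / 3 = 0.67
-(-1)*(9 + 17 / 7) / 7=80 / 49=1.63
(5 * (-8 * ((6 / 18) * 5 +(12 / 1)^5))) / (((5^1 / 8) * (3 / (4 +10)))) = -668864896 / 9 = -74318321.78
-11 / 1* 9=-99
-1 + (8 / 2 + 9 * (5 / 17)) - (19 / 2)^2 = -5753 / 68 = -84.60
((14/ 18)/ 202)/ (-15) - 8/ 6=-36367/ 27270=-1.33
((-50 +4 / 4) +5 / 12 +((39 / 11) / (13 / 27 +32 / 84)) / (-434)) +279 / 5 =24035849 / 3334980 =7.21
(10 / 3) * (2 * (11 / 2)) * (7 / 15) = 154 / 9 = 17.11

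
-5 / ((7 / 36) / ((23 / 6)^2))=-2645 / 7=-377.86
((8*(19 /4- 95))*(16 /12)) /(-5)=2888 /15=192.53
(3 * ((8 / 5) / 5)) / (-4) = -6 / 25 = -0.24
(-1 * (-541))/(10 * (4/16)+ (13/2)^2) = 2164/179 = 12.09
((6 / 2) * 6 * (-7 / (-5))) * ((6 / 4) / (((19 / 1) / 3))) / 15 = 189 / 475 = 0.40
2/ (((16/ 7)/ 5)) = 35/ 8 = 4.38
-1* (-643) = 643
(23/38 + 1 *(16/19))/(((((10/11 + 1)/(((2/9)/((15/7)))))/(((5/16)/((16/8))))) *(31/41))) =24805/1526688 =0.02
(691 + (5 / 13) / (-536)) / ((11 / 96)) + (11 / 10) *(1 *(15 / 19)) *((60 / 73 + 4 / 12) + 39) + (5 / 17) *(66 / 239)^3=18706416223607279177 / 3084110468405681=6065.42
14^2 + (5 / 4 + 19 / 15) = 11911 / 60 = 198.52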